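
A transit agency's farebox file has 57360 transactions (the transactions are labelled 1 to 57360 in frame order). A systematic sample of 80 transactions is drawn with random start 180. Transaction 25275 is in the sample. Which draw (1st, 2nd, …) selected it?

36

k = 57360/80 = 717
position = (25275 − 180)/717 + 1 = 25095/717 + 1 = 35 + 1 = 36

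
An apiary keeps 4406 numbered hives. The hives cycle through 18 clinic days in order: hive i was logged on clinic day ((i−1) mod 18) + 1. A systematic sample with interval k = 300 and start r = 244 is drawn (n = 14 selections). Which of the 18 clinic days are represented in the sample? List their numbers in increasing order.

4, 10, 16

Consecutive selections differ by k = 300, so their clinic day numbers differ by 300 mod 18 = 12.
gcd(300, 18) = 6, so the sample visits 18/6 = 3 distinct residues mod 18.
Start 244 is clinic day 10; the clinic days hit are 4, 10, 16.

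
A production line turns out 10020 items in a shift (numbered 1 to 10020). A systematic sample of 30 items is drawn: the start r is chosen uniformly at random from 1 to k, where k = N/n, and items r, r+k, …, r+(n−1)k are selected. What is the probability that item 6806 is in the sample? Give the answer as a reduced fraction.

1/334

k = 10020/30 = 334.
Item 6806 is selected iff r ≡ 6806 (mod 334); exactly one such r in {1,…,334}.
Inclusion probability = 1/334.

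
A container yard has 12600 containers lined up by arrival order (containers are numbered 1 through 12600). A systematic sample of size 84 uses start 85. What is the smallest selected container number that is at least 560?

685

k = 12600/84 = 150
Steps past start: ⌈(560 − 85)/150⌉ = ⌈475/150⌉ = 4
Selected container: 85 + 4×150 = 685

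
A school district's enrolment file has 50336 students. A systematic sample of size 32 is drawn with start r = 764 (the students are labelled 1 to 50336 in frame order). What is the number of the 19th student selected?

k = 50336/32 = 1573
19th selection = r + (19−1)·k = 764 + 18×1573 = 764 + 28314 = 29078

29078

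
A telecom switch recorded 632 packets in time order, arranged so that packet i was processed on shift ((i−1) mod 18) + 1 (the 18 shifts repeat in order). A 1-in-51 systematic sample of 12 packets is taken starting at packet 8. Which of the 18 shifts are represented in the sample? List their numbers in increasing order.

Consecutive selections differ by k = 51, so their shift numbers differ by 51 mod 18 = 15.
gcd(51, 18) = 3, so the sample visits 18/3 = 6 distinct residues mod 18.
Start 8 is shift 8; the shifts hit are 2, 5, 8, 11, 14, 17.

2, 5, 8, 11, 14, 17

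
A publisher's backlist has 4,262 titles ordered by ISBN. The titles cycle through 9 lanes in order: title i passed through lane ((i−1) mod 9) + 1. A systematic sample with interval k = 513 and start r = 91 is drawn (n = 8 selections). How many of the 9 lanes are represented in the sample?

Consecutive selections differ by k = 513, so their lane numbers differ by 513 mod 9 = 0.
gcd(513, 9) = 9, so the sample visits 9/9 = 1 distinct residues mod 9.
Start 91 is lane 1; the lanes hit are 1.

1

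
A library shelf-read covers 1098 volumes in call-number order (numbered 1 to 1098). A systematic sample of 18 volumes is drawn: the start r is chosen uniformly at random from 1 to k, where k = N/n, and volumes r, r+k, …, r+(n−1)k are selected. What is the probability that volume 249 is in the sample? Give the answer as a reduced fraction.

1/61

k = 1098/18 = 61.
Volume 249 is selected iff r ≡ 249 (mod 61); exactly one such r in {1,…,61}.
Inclusion probability = 1/61.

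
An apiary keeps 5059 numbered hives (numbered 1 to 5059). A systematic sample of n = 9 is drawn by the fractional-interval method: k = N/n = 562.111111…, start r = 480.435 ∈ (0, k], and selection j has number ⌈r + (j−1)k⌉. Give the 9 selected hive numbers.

j=1: r + 0k = 480.435 → ⌈·⌉ = 481
j=2: r + 1k = 1042.546111… → ⌈·⌉ = 1043
j=3: r + 2k = 1604.657222… → ⌈·⌉ = 1605
j=4: r + 3k = 2166.768333… → ⌈·⌉ = 2167
j=5: r + 4k = 2728.879444… → ⌈·⌉ = 2729
j=6: r + 5k = 3290.990555… → ⌈·⌉ = 3291
j=7: r + 6k = 3853.101666… → ⌈·⌉ = 3854
j=8: r + 7k = 4415.212777… → ⌈·⌉ = 4416
j=9: r + 8k = 4977.323888… → ⌈·⌉ = 4978

481, 1043, 1605, 2167, 2729, 3291, 3854, 4416, 4978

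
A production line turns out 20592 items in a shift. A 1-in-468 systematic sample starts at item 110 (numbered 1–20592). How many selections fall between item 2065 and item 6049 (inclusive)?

k = 468
First selection ≥ 2065: 110 + ⌈(2065−110)/468⌉·468 = 110 + 5×468 = 2450
Last selection ≤ 6049: 110 + ⌊(6049−110)/468⌋·468 = 110 + 12×468 = 5726
Count = 12 − 5 + 1 = 8

8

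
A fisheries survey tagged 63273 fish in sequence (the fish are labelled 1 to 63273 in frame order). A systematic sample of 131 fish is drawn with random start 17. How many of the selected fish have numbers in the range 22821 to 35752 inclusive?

26

k = 63273/131 = 483
First selection ≥ 22821: 17 + ⌈(22821−17)/483⌉·483 = 17 + 48×483 = 23201
Last selection ≤ 35752: 17 + ⌊(35752−17)/483⌋·483 = 17 + 73×483 = 35276
Count = 73 − 48 + 1 = 26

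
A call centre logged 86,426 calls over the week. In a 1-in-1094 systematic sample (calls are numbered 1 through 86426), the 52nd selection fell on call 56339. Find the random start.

k = 1094
r = 56339 − (52−1)×1094 = 56339 − 55794 = 545

545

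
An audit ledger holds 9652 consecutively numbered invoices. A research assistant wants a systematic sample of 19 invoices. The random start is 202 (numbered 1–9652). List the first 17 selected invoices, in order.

202, 710, 1218, 1726, 2234, 2742, 3250, 3758, 4266, 4774, 5282, 5790, 6298, 6806, 7314, 7822, 8330

k = N/n = 9652/19 = 508
invoice 1: 202
invoice 2: 202 + 508 = 710
invoice 3: 710 + 508 = 1218
invoice 4: 1218 + 508 = 1726
invoice 5: 1726 + 508 = 2234
invoice 6: 2234 + 508 = 2742
invoice 7: 2742 + 508 = 3250
invoice 8: 3250 + 508 = 3758
invoice 9: 3758 + 508 = 4266
invoice 10: 4266 + 508 = 4774
invoice 11: 4774 + 508 = 5282
invoice 12: 5282 + 508 = 5790
invoice 13: 5790 + 508 = 6298
invoice 14: 6298 + 508 = 6806
invoice 15: 6806 + 508 = 7314
invoice 16: 7314 + 508 = 7822
invoice 17: 7822 + 508 = 8330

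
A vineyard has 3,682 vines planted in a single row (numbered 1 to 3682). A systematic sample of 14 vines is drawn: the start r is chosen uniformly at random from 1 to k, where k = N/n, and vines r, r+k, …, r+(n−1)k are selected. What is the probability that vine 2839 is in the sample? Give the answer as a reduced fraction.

k = 3682/14 = 263.
Vine 2839 is selected iff r ≡ 2839 (mod 263); exactly one such r in {1,…,263}.
Inclusion probability = 1/263.

1/263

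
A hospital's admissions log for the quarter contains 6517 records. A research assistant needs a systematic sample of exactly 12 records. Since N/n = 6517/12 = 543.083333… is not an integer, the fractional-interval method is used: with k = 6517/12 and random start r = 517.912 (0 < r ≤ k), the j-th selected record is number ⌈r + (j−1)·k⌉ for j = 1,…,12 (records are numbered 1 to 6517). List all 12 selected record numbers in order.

518, 1061, 1605, 2148, 2691, 3234, 3777, 4320, 4863, 5406, 5949, 6492

j=1: r + 0k = 517.912 → ⌈·⌉ = 518
j=2: r + 1k = 1060.995333… → ⌈·⌉ = 1061
j=3: r + 2k = 1604.078666… → ⌈·⌉ = 1605
j=4: r + 3k = 2147.162 → ⌈·⌉ = 2148
j=5: r + 4k = 2690.245333… → ⌈·⌉ = 2691
j=6: r + 5k = 3233.328666… → ⌈·⌉ = 3234
j=7: r + 6k = 3776.412 → ⌈·⌉ = 3777
j=8: r + 7k = 4319.495333… → ⌈·⌉ = 4320
j=9: r + 8k = 4862.578666… → ⌈·⌉ = 4863
j=10: r + 9k = 5405.662 → ⌈·⌉ = 5406
j=11: r + 10k = 5948.745333… → ⌈·⌉ = 5949
j=12: r + 11k = 6491.828666… → ⌈·⌉ = 6492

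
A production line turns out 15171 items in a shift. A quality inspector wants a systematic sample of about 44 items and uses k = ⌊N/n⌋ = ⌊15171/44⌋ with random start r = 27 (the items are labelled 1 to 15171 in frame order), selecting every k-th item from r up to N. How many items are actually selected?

45

k = ⌊15171/44⌋ = 344
Achieved size = ⌊(15171 − 27)/344⌋ + 1 = ⌊15144/344⌋ + 1 = 44 + 1 = 45
(last selection: 27 + 44×344 = 15163 ≤ 15171; next would be 15507 > 15171)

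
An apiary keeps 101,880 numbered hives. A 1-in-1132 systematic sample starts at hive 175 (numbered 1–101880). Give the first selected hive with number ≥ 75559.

k = 1132
Steps past start: ⌈(75559 − 175)/1132⌉ = ⌈75384/1132⌉ = 67
Selected hive: 175 + 67×1132 = 76019

76019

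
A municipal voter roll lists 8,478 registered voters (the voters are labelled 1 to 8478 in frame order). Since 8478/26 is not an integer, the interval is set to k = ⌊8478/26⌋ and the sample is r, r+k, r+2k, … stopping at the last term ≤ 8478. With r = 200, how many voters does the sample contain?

26

k = ⌊8478/26⌋ = 326
Achieved size = ⌊(8478 − 200)/326⌋ + 1 = ⌊8278/326⌋ + 1 = 25 + 1 = 26
(last selection: 200 + 25×326 = 8350 ≤ 8478; next would be 8676 > 8478)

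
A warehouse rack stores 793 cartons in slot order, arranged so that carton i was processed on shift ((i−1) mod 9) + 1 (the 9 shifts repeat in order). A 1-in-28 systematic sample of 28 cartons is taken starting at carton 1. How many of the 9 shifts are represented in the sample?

Consecutive selections differ by k = 28, so their shift numbers differ by 28 mod 9 = 1.
gcd(28, 9) = 1, so the sample visits 9/1 = 9 distinct residues mod 9.
Start 1 is shift 1; the shifts hit are 1, 2, 3, 4, 5, 6, 7, 8, 9.

9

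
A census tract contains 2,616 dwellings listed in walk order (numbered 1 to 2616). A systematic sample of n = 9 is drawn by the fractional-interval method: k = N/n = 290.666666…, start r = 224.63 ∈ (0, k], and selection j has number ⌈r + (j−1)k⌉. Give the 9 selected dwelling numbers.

225, 516, 806, 1097, 1388, 1678, 1969, 2260, 2550

j=1: r + 0k = 224.63 → ⌈·⌉ = 225
j=2: r + 1k = 515.296666… → ⌈·⌉ = 516
j=3: r + 2k = 805.963333… → ⌈·⌉ = 806
j=4: r + 3k = 1096.63 → ⌈·⌉ = 1097
j=5: r + 4k = 1387.296666… → ⌈·⌉ = 1388
j=6: r + 5k = 1677.963333… → ⌈·⌉ = 1678
j=7: r + 6k = 1968.63 → ⌈·⌉ = 1969
j=8: r + 7k = 2259.296666… → ⌈·⌉ = 2260
j=9: r + 8k = 2549.963333… → ⌈·⌉ = 2550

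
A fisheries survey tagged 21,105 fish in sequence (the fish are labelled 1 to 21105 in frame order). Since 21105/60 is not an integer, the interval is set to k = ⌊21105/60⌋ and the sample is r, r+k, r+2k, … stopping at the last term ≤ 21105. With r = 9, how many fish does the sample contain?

61

k = ⌊21105/60⌋ = 351
Achieved size = ⌊(21105 − 9)/351⌋ + 1 = ⌊21096/351⌋ + 1 = 60 + 1 = 61
(last selection: 9 + 60×351 = 21069 ≤ 21105; next would be 21420 > 21105)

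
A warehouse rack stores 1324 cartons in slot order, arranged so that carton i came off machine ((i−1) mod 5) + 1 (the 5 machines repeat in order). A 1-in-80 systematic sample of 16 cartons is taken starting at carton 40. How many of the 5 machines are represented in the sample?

Consecutive selections differ by k = 80, so their machine numbers differ by 80 mod 5 = 0.
gcd(80, 5) = 5, so the sample visits 5/5 = 1 distinct residues mod 5.
Start 40 is machine 5; the machines hit are 5.

1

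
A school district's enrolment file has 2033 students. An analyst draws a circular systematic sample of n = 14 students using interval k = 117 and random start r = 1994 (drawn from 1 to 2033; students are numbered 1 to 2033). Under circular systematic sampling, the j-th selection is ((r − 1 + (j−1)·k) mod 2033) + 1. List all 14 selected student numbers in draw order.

Selection 1: 1994
Selection 2: 1994 + 117 = 2111 → 2111 − 2033 = 78
Selection 3: 78 + 117 = 195
Selection 4: 195 + 117 = 312
Selection 5: 312 + 117 = 429
Selection 6: 429 + 117 = 546
Selection 7: 546 + 117 = 663
Selection 8: 663 + 117 = 780
Selection 9: 780 + 117 = 897
Selection 10: 897 + 117 = 1014
Selection 11: 1014 + 117 = 1131
Selection 12: 1131 + 117 = 1248
Selection 13: 1248 + 117 = 1365
Selection 14: 1365 + 117 = 1482

1994, 78, 195, 312, 429, 546, 663, 780, 897, 1014, 1131, 1248, 1365, 1482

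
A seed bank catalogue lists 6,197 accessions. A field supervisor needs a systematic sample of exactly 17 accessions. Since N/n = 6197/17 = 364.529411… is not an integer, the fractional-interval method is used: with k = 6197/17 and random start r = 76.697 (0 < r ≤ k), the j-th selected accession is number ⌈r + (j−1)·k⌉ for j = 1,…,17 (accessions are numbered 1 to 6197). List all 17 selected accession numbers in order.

j=1: r + 0k = 76.697 → ⌈·⌉ = 77
j=2: r + 1k = 441.226411… → ⌈·⌉ = 442
j=3: r + 2k = 805.755823… → ⌈·⌉ = 806
j=4: r + 3k = 1170.285235… → ⌈·⌉ = 1171
j=5: r + 4k = 1534.814647… → ⌈·⌉ = 1535
j=6: r + 5k = 1899.344058… → ⌈·⌉ = 1900
j=7: r + 6k = 2263.873470… → ⌈·⌉ = 2264
j=8: r + 7k = 2628.402882… → ⌈·⌉ = 2629
j=9: r + 8k = 2992.932294… → ⌈·⌉ = 2993
j=10: r + 9k = 3357.461705… → ⌈·⌉ = 3358
j=11: r + 10k = 3721.991117… → ⌈·⌉ = 3722
j=12: r + 11k = 4086.520529… → ⌈·⌉ = 4087
j=13: r + 12k = 4451.049941… → ⌈·⌉ = 4452
j=14: r + 13k = 4815.579352… → ⌈·⌉ = 4816
j=15: r + 14k = 5180.108764… → ⌈·⌉ = 5181
j=16: r + 15k = 5544.638176… → ⌈·⌉ = 5545
j=17: r + 16k = 5909.167588… → ⌈·⌉ = 5910

77, 442, 806, 1171, 1535, 1900, 2264, 2629, 2993, 3358, 3722, 4087, 4452, 4816, 5181, 5545, 5910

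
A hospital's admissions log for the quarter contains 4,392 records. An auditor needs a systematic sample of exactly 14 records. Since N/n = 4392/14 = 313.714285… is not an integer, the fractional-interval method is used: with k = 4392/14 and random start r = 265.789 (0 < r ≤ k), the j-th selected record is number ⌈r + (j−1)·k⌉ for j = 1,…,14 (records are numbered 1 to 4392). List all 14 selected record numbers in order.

j=1: r + 0k = 265.789 → ⌈·⌉ = 266
j=2: r + 1k = 579.503285… → ⌈·⌉ = 580
j=3: r + 2k = 893.217571… → ⌈·⌉ = 894
j=4: r + 3k = 1206.931857… → ⌈·⌉ = 1207
j=5: r + 4k = 1520.646142… → ⌈·⌉ = 1521
j=6: r + 5k = 1834.360428… → ⌈·⌉ = 1835
j=7: r + 6k = 2148.074714… → ⌈·⌉ = 2149
j=8: r + 7k = 2461.789 → ⌈·⌉ = 2462
j=9: r + 8k = 2775.503285… → ⌈·⌉ = 2776
j=10: r + 9k = 3089.217571… → ⌈·⌉ = 3090
j=11: r + 10k = 3402.931857… → ⌈·⌉ = 3403
j=12: r + 11k = 3716.646142… → ⌈·⌉ = 3717
j=13: r + 12k = 4030.360428… → ⌈·⌉ = 4031
j=14: r + 13k = 4344.074714… → ⌈·⌉ = 4345

266, 580, 894, 1207, 1521, 1835, 2149, 2462, 2776, 3090, 3403, 3717, 4031, 4345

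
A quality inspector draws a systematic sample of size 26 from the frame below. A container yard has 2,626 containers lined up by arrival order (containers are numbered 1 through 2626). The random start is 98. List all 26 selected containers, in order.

k = N/n = 2626/26 = 101
container 1: 98
container 2: 98 + 101 = 199
container 3: 199 + 101 = 300
container 4: 300 + 101 = 401
container 5: 401 + 101 = 502
container 6: 502 + 101 = 603
container 7: 603 + 101 = 704
container 8: 704 + 101 = 805
container 9: 805 + 101 = 906
container 10: 906 + 101 = 1007
container 11: 1007 + 101 = 1108
container 12: 1108 + 101 = 1209
container 13: 1209 + 101 = 1310
container 14: 1310 + 101 = 1411
container 15: 1411 + 101 = 1512
container 16: 1512 + 101 = 1613
container 17: 1613 + 101 = 1714
container 18: 1714 + 101 = 1815
container 19: 1815 + 101 = 1916
container 20: 1916 + 101 = 2017
container 21: 2017 + 101 = 2118
container 22: 2118 + 101 = 2219
container 23: 2219 + 101 = 2320
container 24: 2320 + 101 = 2421
container 25: 2421 + 101 = 2522
container 26: 2522 + 101 = 2623

98, 199, 300, 401, 502, 603, 704, 805, 906, 1007, 1108, 1209, 1310, 1411, 1512, 1613, 1714, 1815, 1916, 2017, 2118, 2219, 2320, 2421, 2522, 2623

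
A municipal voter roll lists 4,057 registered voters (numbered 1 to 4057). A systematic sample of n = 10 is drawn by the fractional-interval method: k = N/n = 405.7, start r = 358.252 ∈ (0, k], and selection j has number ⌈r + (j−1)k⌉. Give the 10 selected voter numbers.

359, 764, 1170, 1576, 1982, 2387, 2793, 3199, 3604, 4010

j=1: r + 0k = 358.252 → ⌈·⌉ = 359
j=2: r + 1k = 763.952 → ⌈·⌉ = 764
j=3: r + 2k = 1169.652 → ⌈·⌉ = 1170
j=4: r + 3k = 1575.352 → ⌈·⌉ = 1576
j=5: r + 4k = 1981.052 → ⌈·⌉ = 1982
j=6: r + 5k = 2386.752 → ⌈·⌉ = 2387
j=7: r + 6k = 2792.452 → ⌈·⌉ = 2793
j=8: r + 7k = 3198.152 → ⌈·⌉ = 3199
j=9: r + 8k = 3603.852 → ⌈·⌉ = 3604
j=10: r + 9k = 4009.552 → ⌈·⌉ = 4010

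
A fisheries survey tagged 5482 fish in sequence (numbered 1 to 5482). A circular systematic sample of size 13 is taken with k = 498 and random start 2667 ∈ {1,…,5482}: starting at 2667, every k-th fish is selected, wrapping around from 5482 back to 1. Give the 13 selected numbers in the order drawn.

Selection 1: 2667
Selection 2: 2667 + 498 = 3165
Selection 3: 3165 + 498 = 3663
Selection 4: 3663 + 498 = 4161
Selection 5: 4161 + 498 = 4659
Selection 6: 4659 + 498 = 5157
Selection 7: 5157 + 498 = 5655 → 5655 − 5482 = 173
Selection 8: 173 + 498 = 671
Selection 9: 671 + 498 = 1169
Selection 10: 1169 + 498 = 1667
Selection 11: 1667 + 498 = 2165
Selection 12: 2165 + 498 = 2663
Selection 13: 2663 + 498 = 3161

2667, 3165, 3663, 4161, 4659, 5157, 173, 671, 1169, 1667, 2165, 2663, 3161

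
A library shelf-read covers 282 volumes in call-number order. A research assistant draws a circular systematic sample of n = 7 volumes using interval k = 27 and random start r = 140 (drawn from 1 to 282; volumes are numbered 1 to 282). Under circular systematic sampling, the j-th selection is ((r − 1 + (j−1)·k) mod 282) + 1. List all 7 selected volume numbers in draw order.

140, 167, 194, 221, 248, 275, 20

Selection 1: 140
Selection 2: 140 + 27 = 167
Selection 3: 167 + 27 = 194
Selection 4: 194 + 27 = 221
Selection 5: 221 + 27 = 248
Selection 6: 248 + 27 = 275
Selection 7: 275 + 27 = 302 → 302 − 282 = 20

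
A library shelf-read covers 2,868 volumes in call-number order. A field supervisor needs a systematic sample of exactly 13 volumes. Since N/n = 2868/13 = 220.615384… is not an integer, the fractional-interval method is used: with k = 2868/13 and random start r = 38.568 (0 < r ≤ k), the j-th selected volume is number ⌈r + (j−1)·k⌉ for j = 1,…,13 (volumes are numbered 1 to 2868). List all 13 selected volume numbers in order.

j=1: r + 0k = 38.568 → ⌈·⌉ = 39
j=2: r + 1k = 259.183384… → ⌈·⌉ = 260
j=3: r + 2k = 479.798769… → ⌈·⌉ = 480
j=4: r + 3k = 700.414153… → ⌈·⌉ = 701
j=5: r + 4k = 921.029538… → ⌈·⌉ = 922
j=6: r + 5k = 1141.644923… → ⌈·⌉ = 1142
j=7: r + 6k = 1362.260307… → ⌈·⌉ = 1363
j=8: r + 7k = 1582.875692… → ⌈·⌉ = 1583
j=9: r + 8k = 1803.491076… → ⌈·⌉ = 1804
j=10: r + 9k = 2024.106461… → ⌈·⌉ = 2025
j=11: r + 10k = 2244.721846… → ⌈·⌉ = 2245
j=12: r + 11k = 2465.337230… → ⌈·⌉ = 2466
j=13: r + 12k = 2685.952615… → ⌈·⌉ = 2686

39, 260, 480, 701, 922, 1142, 1363, 1583, 1804, 2025, 2245, 2466, 2686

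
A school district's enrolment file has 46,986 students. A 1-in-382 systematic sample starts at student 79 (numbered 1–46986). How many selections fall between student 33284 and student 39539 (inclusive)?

17

k = 382
First selection ≥ 33284: 79 + ⌈(33284−79)/382⌉·382 = 79 + 87×382 = 33313
Last selection ≤ 39539: 79 + ⌊(39539−79)/382⌋·382 = 79 + 103×382 = 39425
Count = 103 − 87 + 1 = 17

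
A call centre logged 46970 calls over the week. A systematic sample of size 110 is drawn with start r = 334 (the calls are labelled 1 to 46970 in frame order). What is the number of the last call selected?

46877

k = 46970/110 = 427
110th selection = r + (110−1)·k = 334 + 109×427 = 334 + 46543 = 46877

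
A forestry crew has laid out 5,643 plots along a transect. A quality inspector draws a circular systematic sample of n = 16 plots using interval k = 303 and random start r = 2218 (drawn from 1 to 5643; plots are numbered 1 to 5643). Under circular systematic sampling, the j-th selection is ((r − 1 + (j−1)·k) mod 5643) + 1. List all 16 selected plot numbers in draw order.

Selection 1: 2218
Selection 2: 2218 + 303 = 2521
Selection 3: 2521 + 303 = 2824
Selection 4: 2824 + 303 = 3127
Selection 5: 3127 + 303 = 3430
Selection 6: 3430 + 303 = 3733
Selection 7: 3733 + 303 = 4036
Selection 8: 4036 + 303 = 4339
Selection 9: 4339 + 303 = 4642
Selection 10: 4642 + 303 = 4945
Selection 11: 4945 + 303 = 5248
Selection 12: 5248 + 303 = 5551
Selection 13: 5551 + 303 = 5854 → 5854 − 5643 = 211
Selection 14: 211 + 303 = 514
Selection 15: 514 + 303 = 817
Selection 16: 817 + 303 = 1120

2218, 2521, 2824, 3127, 3430, 3733, 4036, 4339, 4642, 4945, 5248, 5551, 211, 514, 817, 1120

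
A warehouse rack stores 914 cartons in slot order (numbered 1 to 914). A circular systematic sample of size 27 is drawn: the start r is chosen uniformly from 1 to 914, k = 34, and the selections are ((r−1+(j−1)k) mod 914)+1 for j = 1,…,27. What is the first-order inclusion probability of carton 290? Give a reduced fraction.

For each position j, as r ranges over 1…914 the j-th selection hits every carton exactly once, so carton 290 is selected for exactly 27 of the 914 starts.
Inclusion probability = 27/914.

27/914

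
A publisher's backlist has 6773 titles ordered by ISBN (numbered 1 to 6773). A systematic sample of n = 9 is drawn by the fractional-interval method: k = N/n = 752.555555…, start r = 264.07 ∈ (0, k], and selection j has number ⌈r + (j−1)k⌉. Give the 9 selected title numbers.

j=1: r + 0k = 264.07 → ⌈·⌉ = 265
j=2: r + 1k = 1016.625555… → ⌈·⌉ = 1017
j=3: r + 2k = 1769.181111… → ⌈·⌉ = 1770
j=4: r + 3k = 2521.736666… → ⌈·⌉ = 2522
j=5: r + 4k = 3274.292222… → ⌈·⌉ = 3275
j=6: r + 5k = 4026.847777… → ⌈·⌉ = 4027
j=7: r + 6k = 4779.403333… → ⌈·⌉ = 4780
j=8: r + 7k = 5531.958888… → ⌈·⌉ = 5532
j=9: r + 8k = 6284.514444… → ⌈·⌉ = 6285

265, 1017, 1770, 2522, 3275, 4027, 4780, 5532, 6285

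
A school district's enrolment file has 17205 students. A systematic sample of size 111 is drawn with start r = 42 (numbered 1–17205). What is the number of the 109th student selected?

k = 17205/111 = 155
109th selection = r + (109−1)·k = 42 + 108×155 = 42 + 16740 = 16782

16782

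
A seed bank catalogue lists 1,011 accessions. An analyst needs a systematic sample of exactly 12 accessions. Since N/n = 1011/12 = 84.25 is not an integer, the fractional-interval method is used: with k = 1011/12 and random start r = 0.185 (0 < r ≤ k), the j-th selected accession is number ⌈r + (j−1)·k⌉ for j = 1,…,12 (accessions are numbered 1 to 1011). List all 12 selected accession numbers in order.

1, 85, 169, 253, 338, 422, 506, 590, 675, 759, 843, 927

j=1: r + 0k = 0.185 → ⌈·⌉ = 1
j=2: r + 1k = 84.435 → ⌈·⌉ = 85
j=3: r + 2k = 168.685 → ⌈·⌉ = 169
j=4: r + 3k = 252.935 → ⌈·⌉ = 253
j=5: r + 4k = 337.185 → ⌈·⌉ = 338
j=6: r + 5k = 421.435 → ⌈·⌉ = 422
j=7: r + 6k = 505.685 → ⌈·⌉ = 506
j=8: r + 7k = 589.935 → ⌈·⌉ = 590
j=9: r + 8k = 674.185 → ⌈·⌉ = 675
j=10: r + 9k = 758.435 → ⌈·⌉ = 759
j=11: r + 10k = 842.685 → ⌈·⌉ = 843
j=12: r + 11k = 926.935 → ⌈·⌉ = 927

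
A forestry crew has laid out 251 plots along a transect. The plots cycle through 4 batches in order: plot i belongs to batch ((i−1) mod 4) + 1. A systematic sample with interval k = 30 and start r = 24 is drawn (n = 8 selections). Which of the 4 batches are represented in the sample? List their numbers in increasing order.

Consecutive selections differ by k = 30, so their batch numbers differ by 30 mod 4 = 2.
gcd(30, 4) = 2, so the sample visits 4/2 = 2 distinct residues mod 4.
Start 24 is batch 4; the batches hit are 2, 4.

2, 4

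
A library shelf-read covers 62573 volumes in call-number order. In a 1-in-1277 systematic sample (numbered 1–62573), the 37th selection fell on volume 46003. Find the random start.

31

k = 1277
r = 46003 − (37−1)×1277 = 46003 − 45972 = 31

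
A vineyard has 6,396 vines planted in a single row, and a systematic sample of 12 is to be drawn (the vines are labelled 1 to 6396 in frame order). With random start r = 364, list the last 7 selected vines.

k = N/n = 6396/12 = 533
6th selection = 364 + 5×533 = 3029
7th: 3029 + 533 = 3562
8th: 3562 + 533 = 4095
9th: 4095 + 533 = 4628
10th: 4628 + 533 = 5161
11th: 5161 + 533 = 5694
12th: 5694 + 533 = 6227

3029, 3562, 4095, 4628, 5161, 5694, 6227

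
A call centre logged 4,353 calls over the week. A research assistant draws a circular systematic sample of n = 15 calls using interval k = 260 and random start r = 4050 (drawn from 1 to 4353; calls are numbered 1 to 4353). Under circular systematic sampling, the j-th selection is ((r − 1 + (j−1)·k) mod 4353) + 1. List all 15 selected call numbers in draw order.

4050, 4310, 217, 477, 737, 997, 1257, 1517, 1777, 2037, 2297, 2557, 2817, 3077, 3337

Selection 1: 4050
Selection 2: 4050 + 260 = 4310
Selection 3: 4310 + 260 = 4570 → 4570 − 4353 = 217
Selection 4: 217 + 260 = 477
Selection 5: 477 + 260 = 737
Selection 6: 737 + 260 = 997
Selection 7: 997 + 260 = 1257
Selection 8: 1257 + 260 = 1517
Selection 9: 1517 + 260 = 1777
Selection 10: 1777 + 260 = 2037
Selection 11: 2037 + 260 = 2297
Selection 12: 2297 + 260 = 2557
Selection 13: 2557 + 260 = 2817
Selection 14: 2817 + 260 = 3077
Selection 15: 3077 + 260 = 3337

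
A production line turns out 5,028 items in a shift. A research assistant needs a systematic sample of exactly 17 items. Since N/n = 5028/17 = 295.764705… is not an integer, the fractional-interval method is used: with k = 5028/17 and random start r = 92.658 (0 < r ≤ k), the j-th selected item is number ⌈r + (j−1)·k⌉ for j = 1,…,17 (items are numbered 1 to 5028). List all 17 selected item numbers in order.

93, 389, 685, 980, 1276, 1572, 1868, 2164, 2459, 2755, 3051, 3347, 3642, 3938, 4234, 4530, 4825

j=1: r + 0k = 92.658 → ⌈·⌉ = 93
j=2: r + 1k = 388.422705… → ⌈·⌉ = 389
j=3: r + 2k = 684.187411… → ⌈·⌉ = 685
j=4: r + 3k = 979.952117… → ⌈·⌉ = 980
j=5: r + 4k = 1275.716823… → ⌈·⌉ = 1276
j=6: r + 5k = 1571.481529… → ⌈·⌉ = 1572
j=7: r + 6k = 1867.246235… → ⌈·⌉ = 1868
j=8: r + 7k = 2163.010941… → ⌈·⌉ = 2164
j=9: r + 8k = 2458.775647… → ⌈·⌉ = 2459
j=10: r + 9k = 2754.540352… → ⌈·⌉ = 2755
j=11: r + 10k = 3050.305058… → ⌈·⌉ = 3051
j=12: r + 11k = 3346.069764… → ⌈·⌉ = 3347
j=13: r + 12k = 3641.834470… → ⌈·⌉ = 3642
j=14: r + 13k = 3937.599176… → ⌈·⌉ = 3938
j=15: r + 14k = 4233.363882… → ⌈·⌉ = 4234
j=16: r + 15k = 4529.128588… → ⌈·⌉ = 4530
j=17: r + 16k = 4824.893294… → ⌈·⌉ = 4825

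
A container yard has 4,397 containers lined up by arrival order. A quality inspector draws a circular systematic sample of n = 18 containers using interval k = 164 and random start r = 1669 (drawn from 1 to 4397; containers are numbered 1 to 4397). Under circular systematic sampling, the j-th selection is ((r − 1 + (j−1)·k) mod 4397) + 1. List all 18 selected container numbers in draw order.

Selection 1: 1669
Selection 2: 1669 + 164 = 1833
Selection 3: 1833 + 164 = 1997
Selection 4: 1997 + 164 = 2161
Selection 5: 2161 + 164 = 2325
Selection 6: 2325 + 164 = 2489
Selection 7: 2489 + 164 = 2653
Selection 8: 2653 + 164 = 2817
Selection 9: 2817 + 164 = 2981
Selection 10: 2981 + 164 = 3145
Selection 11: 3145 + 164 = 3309
Selection 12: 3309 + 164 = 3473
Selection 13: 3473 + 164 = 3637
Selection 14: 3637 + 164 = 3801
Selection 15: 3801 + 164 = 3965
Selection 16: 3965 + 164 = 4129
Selection 17: 4129 + 164 = 4293
Selection 18: 4293 + 164 = 4457 → 4457 − 4397 = 60

1669, 1833, 1997, 2161, 2325, 2489, 2653, 2817, 2981, 3145, 3309, 3473, 3637, 3801, 3965, 4129, 4293, 60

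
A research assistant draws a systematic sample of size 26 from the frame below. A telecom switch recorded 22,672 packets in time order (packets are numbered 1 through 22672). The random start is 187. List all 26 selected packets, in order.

k = N/n = 22672/26 = 872
packet 1: 187
packet 2: 187 + 872 = 1059
packet 3: 1059 + 872 = 1931
packet 4: 1931 + 872 = 2803
packet 5: 2803 + 872 = 3675
packet 6: 3675 + 872 = 4547
packet 7: 4547 + 872 = 5419
packet 8: 5419 + 872 = 6291
packet 9: 6291 + 872 = 7163
packet 10: 7163 + 872 = 8035
packet 11: 8035 + 872 = 8907
packet 12: 8907 + 872 = 9779
packet 13: 9779 + 872 = 10651
packet 14: 10651 + 872 = 11523
packet 15: 11523 + 872 = 12395
packet 16: 12395 + 872 = 13267
packet 17: 13267 + 872 = 14139
packet 18: 14139 + 872 = 15011
packet 19: 15011 + 872 = 15883
packet 20: 15883 + 872 = 16755
packet 21: 16755 + 872 = 17627
packet 22: 17627 + 872 = 18499
packet 23: 18499 + 872 = 19371
packet 24: 19371 + 872 = 20243
packet 25: 20243 + 872 = 21115
packet 26: 21115 + 872 = 21987

187, 1059, 1931, 2803, 3675, 4547, 5419, 6291, 7163, 8035, 8907, 9779, 10651, 11523, 12395, 13267, 14139, 15011, 15883, 16755, 17627, 18499, 19371, 20243, 21115, 21987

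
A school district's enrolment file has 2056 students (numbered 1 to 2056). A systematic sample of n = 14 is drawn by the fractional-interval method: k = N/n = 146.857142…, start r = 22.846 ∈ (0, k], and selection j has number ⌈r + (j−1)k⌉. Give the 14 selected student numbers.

j=1: r + 0k = 22.846 → ⌈·⌉ = 23
j=2: r + 1k = 169.703142… → ⌈·⌉ = 170
j=3: r + 2k = 316.560285… → ⌈·⌉ = 317
j=4: r + 3k = 463.417428… → ⌈·⌉ = 464
j=5: r + 4k = 610.274571… → ⌈·⌉ = 611
j=6: r + 5k = 757.131714… → ⌈·⌉ = 758
j=7: r + 6k = 903.988857… → ⌈·⌉ = 904
j=8: r + 7k = 1050.846 → ⌈·⌉ = 1051
j=9: r + 8k = 1197.703142… → ⌈·⌉ = 1198
j=10: r + 9k = 1344.560285… → ⌈·⌉ = 1345
j=11: r + 10k = 1491.417428… → ⌈·⌉ = 1492
j=12: r + 11k = 1638.274571… → ⌈·⌉ = 1639
j=13: r + 12k = 1785.131714… → ⌈·⌉ = 1786
j=14: r + 13k = 1931.988857… → ⌈·⌉ = 1932

23, 170, 317, 464, 611, 758, 904, 1051, 1198, 1345, 1492, 1639, 1786, 1932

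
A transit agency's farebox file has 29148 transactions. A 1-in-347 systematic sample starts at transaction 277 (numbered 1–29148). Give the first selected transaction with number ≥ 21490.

k = 347
Steps past start: ⌈(21490 − 277)/347⌉ = ⌈21213/347⌉ = 62
Selected transaction: 277 + 62×347 = 21791

21791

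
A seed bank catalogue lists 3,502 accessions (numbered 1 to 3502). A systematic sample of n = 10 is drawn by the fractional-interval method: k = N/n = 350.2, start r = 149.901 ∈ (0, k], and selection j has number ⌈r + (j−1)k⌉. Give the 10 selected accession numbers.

150, 501, 851, 1201, 1551, 1901, 2252, 2602, 2952, 3302

j=1: r + 0k = 149.901 → ⌈·⌉ = 150
j=2: r + 1k = 500.101 → ⌈·⌉ = 501
j=3: r + 2k = 850.301 → ⌈·⌉ = 851
j=4: r + 3k = 1200.501 → ⌈·⌉ = 1201
j=5: r + 4k = 1550.701 → ⌈·⌉ = 1551
j=6: r + 5k = 1900.901 → ⌈·⌉ = 1901
j=7: r + 6k = 2251.101 → ⌈·⌉ = 2252
j=8: r + 7k = 2601.301 → ⌈·⌉ = 2602
j=9: r + 8k = 2951.501 → ⌈·⌉ = 2952
j=10: r + 9k = 3301.701 → ⌈·⌉ = 3302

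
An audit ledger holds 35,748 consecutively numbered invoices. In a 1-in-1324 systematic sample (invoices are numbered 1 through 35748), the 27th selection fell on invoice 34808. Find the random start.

384

k = 1324
r = 34808 − (27−1)×1324 = 34808 − 34424 = 384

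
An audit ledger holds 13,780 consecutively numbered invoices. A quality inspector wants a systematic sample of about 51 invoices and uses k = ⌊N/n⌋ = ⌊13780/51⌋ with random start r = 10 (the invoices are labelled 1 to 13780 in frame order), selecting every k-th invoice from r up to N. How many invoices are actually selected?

k = ⌊13780/51⌋ = 270
Achieved size = ⌊(13780 − 10)/270⌋ + 1 = ⌊13770/270⌋ + 1 = 51 + 1 = 52
(last selection: 10 + 51×270 = 13780 ≤ 13780; next would be 14050 > 13780)

52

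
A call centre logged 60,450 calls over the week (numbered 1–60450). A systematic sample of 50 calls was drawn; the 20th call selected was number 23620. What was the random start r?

k = 60450/50 = 1209
r = 23620 − (20−1)×1209 = 23620 − 22971 = 649

649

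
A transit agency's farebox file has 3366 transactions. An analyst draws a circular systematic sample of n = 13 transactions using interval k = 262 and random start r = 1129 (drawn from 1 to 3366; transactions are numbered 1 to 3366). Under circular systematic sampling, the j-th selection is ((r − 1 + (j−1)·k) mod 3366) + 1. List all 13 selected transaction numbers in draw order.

1129, 1391, 1653, 1915, 2177, 2439, 2701, 2963, 3225, 121, 383, 645, 907

Selection 1: 1129
Selection 2: 1129 + 262 = 1391
Selection 3: 1391 + 262 = 1653
Selection 4: 1653 + 262 = 1915
Selection 5: 1915 + 262 = 2177
Selection 6: 2177 + 262 = 2439
Selection 7: 2439 + 262 = 2701
Selection 8: 2701 + 262 = 2963
Selection 9: 2963 + 262 = 3225
Selection 10: 3225 + 262 = 3487 → 3487 − 3366 = 121
Selection 11: 121 + 262 = 383
Selection 12: 383 + 262 = 645
Selection 13: 645 + 262 = 907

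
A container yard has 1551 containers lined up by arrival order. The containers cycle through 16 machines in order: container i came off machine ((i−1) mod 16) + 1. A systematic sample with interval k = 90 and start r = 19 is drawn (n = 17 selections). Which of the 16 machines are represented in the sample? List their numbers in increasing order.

Consecutive selections differ by k = 90, so their machine numbers differ by 90 mod 16 = 10.
gcd(90, 16) = 2, so the sample visits 16/2 = 8 distinct residues mod 16.
Start 19 is machine 3; the machines hit are 1, 3, 5, 7, 9, 11, 13, 15.

1, 3, 5, 7, 9, 11, 13, 15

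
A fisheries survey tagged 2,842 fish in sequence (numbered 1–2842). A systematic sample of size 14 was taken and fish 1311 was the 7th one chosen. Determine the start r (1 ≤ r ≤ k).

k = 2842/14 = 203
r = 1311 − (7−1)×203 = 1311 − 1218 = 93

93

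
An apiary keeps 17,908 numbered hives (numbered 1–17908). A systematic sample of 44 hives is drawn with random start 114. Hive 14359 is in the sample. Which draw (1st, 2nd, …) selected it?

36

k = 17908/44 = 407
position = (14359 − 114)/407 + 1 = 14245/407 + 1 = 35 + 1 = 36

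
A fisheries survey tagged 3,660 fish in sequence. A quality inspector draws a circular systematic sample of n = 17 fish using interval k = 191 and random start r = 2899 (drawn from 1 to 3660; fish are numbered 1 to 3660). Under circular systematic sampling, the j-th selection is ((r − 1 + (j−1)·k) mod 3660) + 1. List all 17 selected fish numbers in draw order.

2899, 3090, 3281, 3472, 3, 194, 385, 576, 767, 958, 1149, 1340, 1531, 1722, 1913, 2104, 2295

Selection 1: 2899
Selection 2: 2899 + 191 = 3090
Selection 3: 3090 + 191 = 3281
Selection 4: 3281 + 191 = 3472
Selection 5: 3472 + 191 = 3663 → 3663 − 3660 = 3
Selection 6: 3 + 191 = 194
Selection 7: 194 + 191 = 385
Selection 8: 385 + 191 = 576
Selection 9: 576 + 191 = 767
Selection 10: 767 + 191 = 958
Selection 11: 958 + 191 = 1149
Selection 12: 1149 + 191 = 1340
Selection 13: 1340 + 191 = 1531
Selection 14: 1531 + 191 = 1722
Selection 15: 1722 + 191 = 1913
Selection 16: 1913 + 191 = 2104
Selection 17: 2104 + 191 = 2295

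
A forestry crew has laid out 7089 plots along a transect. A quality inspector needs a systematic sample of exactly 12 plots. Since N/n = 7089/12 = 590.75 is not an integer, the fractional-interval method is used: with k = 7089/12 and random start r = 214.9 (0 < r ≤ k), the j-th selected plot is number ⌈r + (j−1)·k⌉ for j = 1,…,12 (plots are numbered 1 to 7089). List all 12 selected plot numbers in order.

215, 806, 1397, 1988, 2578, 3169, 3760, 4351, 4941, 5532, 6123, 6714

j=1: r + 0k = 214.9 → ⌈·⌉ = 215
j=2: r + 1k = 805.65 → ⌈·⌉ = 806
j=3: r + 2k = 1396.4 → ⌈·⌉ = 1397
j=4: r + 3k = 1987.15 → ⌈·⌉ = 1988
j=5: r + 4k = 2577.9 → ⌈·⌉ = 2578
j=6: r + 5k = 3168.65 → ⌈·⌉ = 3169
j=7: r + 6k = 3759.4 → ⌈·⌉ = 3760
j=8: r + 7k = 4350.15 → ⌈·⌉ = 4351
j=9: r + 8k = 4940.9 → ⌈·⌉ = 4941
j=10: r + 9k = 5531.65 → ⌈·⌉ = 5532
j=11: r + 10k = 6122.4 → ⌈·⌉ = 6123
j=12: r + 11k = 6713.15 → ⌈·⌉ = 6714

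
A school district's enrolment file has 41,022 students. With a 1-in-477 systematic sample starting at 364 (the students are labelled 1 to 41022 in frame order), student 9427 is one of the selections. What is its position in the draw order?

k = 477
position = (9427 − 364)/477 + 1 = 9063/477 + 1 = 19 + 1 = 20

20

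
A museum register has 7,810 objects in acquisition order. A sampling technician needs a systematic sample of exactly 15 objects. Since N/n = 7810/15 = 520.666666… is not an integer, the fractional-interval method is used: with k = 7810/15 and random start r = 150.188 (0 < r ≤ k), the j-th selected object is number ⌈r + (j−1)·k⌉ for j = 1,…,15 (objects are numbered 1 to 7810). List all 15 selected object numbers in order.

j=1: r + 0k = 150.188 → ⌈·⌉ = 151
j=2: r + 1k = 670.854666… → ⌈·⌉ = 671
j=3: r + 2k = 1191.521333… → ⌈·⌉ = 1192
j=4: r + 3k = 1712.188 → ⌈·⌉ = 1713
j=5: r + 4k = 2232.854666… → ⌈·⌉ = 2233
j=6: r + 5k = 2753.521333… → ⌈·⌉ = 2754
j=7: r + 6k = 3274.188 → ⌈·⌉ = 3275
j=8: r + 7k = 3794.854666… → ⌈·⌉ = 3795
j=9: r + 8k = 4315.521333… → ⌈·⌉ = 4316
j=10: r + 9k = 4836.188 → ⌈·⌉ = 4837
j=11: r + 10k = 5356.854666… → ⌈·⌉ = 5357
j=12: r + 11k = 5877.521333… → ⌈·⌉ = 5878
j=13: r + 12k = 6398.188 → ⌈·⌉ = 6399
j=14: r + 13k = 6918.854666… → ⌈·⌉ = 6919
j=15: r + 14k = 7439.521333… → ⌈·⌉ = 7440

151, 671, 1192, 1713, 2233, 2754, 3275, 3795, 4316, 4837, 5357, 5878, 6399, 6919, 7440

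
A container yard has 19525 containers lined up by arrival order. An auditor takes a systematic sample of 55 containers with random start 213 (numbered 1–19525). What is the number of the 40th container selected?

14058

k = 19525/55 = 355
40th selection = r + (40−1)·k = 213 + 39×355 = 213 + 13845 = 14058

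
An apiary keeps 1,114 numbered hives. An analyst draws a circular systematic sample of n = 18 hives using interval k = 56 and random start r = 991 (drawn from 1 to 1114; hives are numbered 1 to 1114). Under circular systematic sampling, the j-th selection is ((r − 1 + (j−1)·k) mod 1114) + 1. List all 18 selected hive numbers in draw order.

Selection 1: 991
Selection 2: 991 + 56 = 1047
Selection 3: 1047 + 56 = 1103
Selection 4: 1103 + 56 = 1159 → 1159 − 1114 = 45
Selection 5: 45 + 56 = 101
Selection 6: 101 + 56 = 157
Selection 7: 157 + 56 = 213
Selection 8: 213 + 56 = 269
Selection 9: 269 + 56 = 325
Selection 10: 325 + 56 = 381
Selection 11: 381 + 56 = 437
Selection 12: 437 + 56 = 493
Selection 13: 493 + 56 = 549
Selection 14: 549 + 56 = 605
Selection 15: 605 + 56 = 661
Selection 16: 661 + 56 = 717
Selection 17: 717 + 56 = 773
Selection 18: 773 + 56 = 829

991, 1047, 1103, 45, 101, 157, 213, 269, 325, 381, 437, 493, 549, 605, 661, 717, 773, 829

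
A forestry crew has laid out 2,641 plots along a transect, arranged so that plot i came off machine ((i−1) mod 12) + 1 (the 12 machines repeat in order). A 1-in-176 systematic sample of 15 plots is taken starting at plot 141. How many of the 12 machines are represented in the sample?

3

Consecutive selections differ by k = 176, so their machine numbers differ by 176 mod 12 = 8.
gcd(176, 12) = 4, so the sample visits 12/4 = 3 distinct residues mod 12.
Start 141 is machine 9; the machines hit are 1, 5, 9.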